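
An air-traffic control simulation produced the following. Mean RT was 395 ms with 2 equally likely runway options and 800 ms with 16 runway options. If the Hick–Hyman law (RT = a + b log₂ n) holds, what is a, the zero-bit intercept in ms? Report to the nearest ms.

260 ms

The slope on a log₂ axis is (800 − 395) / (4 − 1) = 135 ms/bit.
Intercept: a = 395 − 135·log₂(2) = 260.000 ms.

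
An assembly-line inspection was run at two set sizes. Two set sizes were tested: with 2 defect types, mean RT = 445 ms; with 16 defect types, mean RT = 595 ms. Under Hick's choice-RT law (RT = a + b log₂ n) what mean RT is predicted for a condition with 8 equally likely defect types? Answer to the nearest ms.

With log₂ n on the abscissa the relation is linear; from the two conditions:
  b = (595 − 445) / (log₂ 16 − log₂ 2) = 150 / (4 − 1) = 50 ms/bit
  a = 445 − 50 × 1 = 395 ms
Then RT(8) = 395 + 50 × log₂ 8 = 395 + 50 × 3 ≈ 545.000 ms.

545 ms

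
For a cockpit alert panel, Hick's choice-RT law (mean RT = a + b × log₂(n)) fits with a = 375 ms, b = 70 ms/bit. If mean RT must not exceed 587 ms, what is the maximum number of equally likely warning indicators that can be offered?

Set 375 + 70·log₂ n ≤ 587 → log₂ n ≤ (587 − 375)/70 = 3.0286.
So n ≤ 2^3.0286 = 8.160; the largest integer n is 8.

8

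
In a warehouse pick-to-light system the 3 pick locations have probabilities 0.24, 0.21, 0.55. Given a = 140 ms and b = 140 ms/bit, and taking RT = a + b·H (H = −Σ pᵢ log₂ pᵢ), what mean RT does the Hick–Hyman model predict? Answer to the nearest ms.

H = 0.24·log₂(1/0.24) + 0.21·log₂(1/0.21) + 0.55·log₂(1/0.55) = 1.4413 bits.
RT = 140 + 140 × 1.4413 = 341.79 ms.

342 ms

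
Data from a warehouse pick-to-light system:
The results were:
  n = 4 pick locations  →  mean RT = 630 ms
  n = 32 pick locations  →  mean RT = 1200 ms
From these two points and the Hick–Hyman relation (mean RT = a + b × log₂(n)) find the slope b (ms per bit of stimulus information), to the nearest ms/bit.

The slope on a log₂ axis is (1200 − 630) / (5 − 2) = 190 ms/bit.

190 ms/bit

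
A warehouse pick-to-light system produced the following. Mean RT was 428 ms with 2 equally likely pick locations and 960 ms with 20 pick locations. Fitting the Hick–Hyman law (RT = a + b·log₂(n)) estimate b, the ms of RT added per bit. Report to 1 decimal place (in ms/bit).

160.1 ms/bit

Slope: b = (960 − 428) / (log₂ 20 − log₂ 2) = 532/3.3219 = 160.148 ms/bit.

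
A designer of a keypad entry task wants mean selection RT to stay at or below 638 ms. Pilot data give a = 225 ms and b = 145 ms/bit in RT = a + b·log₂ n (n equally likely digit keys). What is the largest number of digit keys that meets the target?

145·log₂ n ≤ 638 − 225 = 413, giving log₂ n ≤ 2.8483 and n ≤ 7.201. The largest whole number is 7.

7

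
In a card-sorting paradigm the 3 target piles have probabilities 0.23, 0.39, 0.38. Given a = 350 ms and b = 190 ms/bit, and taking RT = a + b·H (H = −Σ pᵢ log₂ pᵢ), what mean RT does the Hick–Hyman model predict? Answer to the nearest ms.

H = 0.23·log₂(1/0.23) + 0.39·log₂(1/0.39) + 0.38·log₂(1/0.38) = 1.5479 bits.
RT = 350 + 190 × 1.5479 = 644.10 ms.

644 ms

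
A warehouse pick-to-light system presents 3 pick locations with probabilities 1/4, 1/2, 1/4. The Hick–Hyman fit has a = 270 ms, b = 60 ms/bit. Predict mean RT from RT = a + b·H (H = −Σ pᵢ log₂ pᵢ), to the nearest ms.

H = −Σ pᵢ log₂ pᵢ = 0.25·2 + 0.5·1 + 0.25·2 = 1.500 bits.
RT = 270 + 60 × 1.500 = 360.00 ms.

360 ms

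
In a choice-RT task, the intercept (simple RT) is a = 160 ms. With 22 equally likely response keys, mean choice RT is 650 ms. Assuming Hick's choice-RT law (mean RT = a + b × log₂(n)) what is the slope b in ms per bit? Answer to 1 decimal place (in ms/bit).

109.9 ms/bit

b = (650 − 160) / log₂(22) = 490 / 4.4594 = 109.879 ms/bit.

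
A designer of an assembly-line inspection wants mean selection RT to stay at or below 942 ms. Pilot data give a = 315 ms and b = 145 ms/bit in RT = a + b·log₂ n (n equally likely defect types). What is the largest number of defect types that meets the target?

Set 315 + 145·log₂ n ≤ 942 → log₂ n ≤ (942 − 315)/145 = 4.3241.
So n ≤ 2^4.3241 = 20.031; the largest integer n is 20.

20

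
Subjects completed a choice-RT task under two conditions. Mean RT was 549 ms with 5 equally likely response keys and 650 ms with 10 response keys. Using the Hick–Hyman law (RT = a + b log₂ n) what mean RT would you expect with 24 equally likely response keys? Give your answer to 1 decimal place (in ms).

777.6 ms

Fit slope and intercept:
  b = (650 − 549) / (log₂ 10 − log₂ 5) = 101 / (3.3219 − 2.3219) = 101.000 ms/bit
  a = 549 − 101.000 × 2.3219 = 314.485 ms
Then RT(24) = 314.485 + 101.000 × log₂ 24 = 314.485 + 101.000 × 4.5850 ≈ 777.566 ms.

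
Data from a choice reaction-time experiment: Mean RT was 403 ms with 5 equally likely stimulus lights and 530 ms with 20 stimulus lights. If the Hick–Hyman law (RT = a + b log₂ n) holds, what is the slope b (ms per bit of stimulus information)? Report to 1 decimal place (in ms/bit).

The slope on a log₂ axis is (530 − 403) / (4.3219 − 2.3219) = 63.500 ms/bit.

63.5 ms/bit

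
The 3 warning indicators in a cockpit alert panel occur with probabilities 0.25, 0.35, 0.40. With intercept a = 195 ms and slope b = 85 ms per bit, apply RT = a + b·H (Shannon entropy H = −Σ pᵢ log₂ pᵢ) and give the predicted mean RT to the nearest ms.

328 ms

H = 0.25·log₂(1/0.25) + 0.35·log₂(1/0.35) + 0.40·log₂(1/0.40) = 1.5589 bits.
RT = 195 + 85 × 1.5589 = 327.50 ms.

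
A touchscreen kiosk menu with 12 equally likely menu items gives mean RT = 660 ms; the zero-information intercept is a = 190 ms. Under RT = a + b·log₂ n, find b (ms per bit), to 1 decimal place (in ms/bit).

131.1 ms/bit

12 alternatives carry log₂ 12 = 3.5850 bits; the choice cost is 660 − 190 = 470 ms, so b = 470/3.5850 = 131.103 ms/bit.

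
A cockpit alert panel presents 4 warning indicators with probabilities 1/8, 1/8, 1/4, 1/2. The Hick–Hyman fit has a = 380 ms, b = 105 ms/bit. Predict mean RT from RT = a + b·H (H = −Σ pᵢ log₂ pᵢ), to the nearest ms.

564 ms

Each term −pᵢ log₂ pᵢ: 0.125·3 + 0.125·3 + 0.25·2 + 0.5·1; summed, H = 1.750 bits.
Mean RT = a + bH = 380 + 105·1.750 = 563.75 ms.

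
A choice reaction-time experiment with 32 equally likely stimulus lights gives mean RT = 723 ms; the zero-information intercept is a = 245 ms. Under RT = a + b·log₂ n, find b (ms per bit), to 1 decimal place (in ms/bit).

95.6 ms/bit

32 alternatives carry log₂ 32 = 5 bits; the choice cost is 723 − 245 = 478 ms, so b = 478/5 = 95.600 ms/bit.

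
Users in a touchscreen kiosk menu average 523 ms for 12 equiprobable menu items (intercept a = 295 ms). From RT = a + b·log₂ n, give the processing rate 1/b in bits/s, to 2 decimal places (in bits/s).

Choice component = 523 − 295 = 228 ms over log₂(12) = 3.5850 bits.
b = 228 / 3.5850 = 63.599 ms/bit, so 1/b = 15.724 bits/s.

15.72 bits/s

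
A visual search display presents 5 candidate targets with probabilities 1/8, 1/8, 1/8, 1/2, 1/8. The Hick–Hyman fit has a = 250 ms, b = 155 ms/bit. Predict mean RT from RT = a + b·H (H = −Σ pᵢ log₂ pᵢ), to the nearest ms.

H = −Σ pᵢ log₂ pᵢ = 0.125·3 + 0.125·3 + 0.125·3 + 0.5·1 + 0.125·3 = 2.000 bits.
RT = 250 + 155 × 2.000 = 560.00 ms.

560 ms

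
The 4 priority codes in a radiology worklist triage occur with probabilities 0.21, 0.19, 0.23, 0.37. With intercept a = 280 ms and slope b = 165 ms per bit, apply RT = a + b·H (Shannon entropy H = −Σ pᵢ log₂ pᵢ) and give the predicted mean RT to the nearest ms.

H = 0.21·log₂(1/0.21) + 0.19·log₂(1/0.19) + 0.23·log₂(1/0.23) + 0.37·log₂(1/0.37) = 1.9464 bits.
RT = 280 + 165 × 1.9464 = 601.16 ms.

601 ms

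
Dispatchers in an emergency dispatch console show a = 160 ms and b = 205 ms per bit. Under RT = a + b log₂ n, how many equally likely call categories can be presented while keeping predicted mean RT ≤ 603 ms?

Information budget: (603 − 160)/205 = 2.1610 bits, so n ≤ 2^2.1610 = 4.472 → at most 4.

4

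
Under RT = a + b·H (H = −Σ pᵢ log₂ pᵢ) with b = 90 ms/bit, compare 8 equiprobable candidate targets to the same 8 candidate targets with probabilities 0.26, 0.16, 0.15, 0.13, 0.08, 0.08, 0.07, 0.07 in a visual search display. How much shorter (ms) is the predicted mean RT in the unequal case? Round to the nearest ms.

14 ms

The RT saving is b·ΔH. Equiprobable H₀ = log₂(8) = 3.0000 bits; with the given probabilities H = 2.8416 bits.
b·(H₀ − H) = 90 × (3.0000 − 2.8416) = 14.25 ms.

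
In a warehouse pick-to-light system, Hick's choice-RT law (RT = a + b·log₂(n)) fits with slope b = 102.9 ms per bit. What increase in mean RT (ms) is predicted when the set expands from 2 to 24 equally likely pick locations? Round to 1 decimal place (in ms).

368.9 ms

Only the slope matters, since a is common to both: ΔRT = b·log₂(n₂/n₁).
log₂(24) − log₂(2) = 4.5850 − 1 = 3.5850.
ΔRT = 102.9 × 3.5850 = 368.893 ms.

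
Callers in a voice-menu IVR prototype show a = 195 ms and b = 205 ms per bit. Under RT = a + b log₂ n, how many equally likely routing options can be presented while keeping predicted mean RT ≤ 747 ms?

6

Set 195 + 205·log₂ n ≤ 747 → log₂ n ≤ (747 − 195)/205 = 2.6927.
So n ≤ 2^2.6927 = 6.465; the largest integer n is 6.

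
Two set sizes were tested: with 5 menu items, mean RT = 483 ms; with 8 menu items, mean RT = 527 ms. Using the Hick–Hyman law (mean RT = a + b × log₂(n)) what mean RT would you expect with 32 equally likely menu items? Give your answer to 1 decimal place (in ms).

656.8 ms

With log₂ n on the abscissa the relation is linear; from the two conditions:
  b = (527 − 483) / (log₂ 8 − log₂ 5) = 44 / (3 − 2.3219) = 64.890 ms/bit
  a = 483 − 64.890 × 2.3219 = 332.330 ms
Then RT(32) = 332.330 + 64.890 × log₂ 32 = 332.330 + 64.890 × 5 ≈ 656.780 ms.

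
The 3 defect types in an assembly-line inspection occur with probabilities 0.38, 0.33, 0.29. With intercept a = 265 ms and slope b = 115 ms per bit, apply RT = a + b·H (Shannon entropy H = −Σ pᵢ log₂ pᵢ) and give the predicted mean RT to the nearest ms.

Entropy contributions −pᵢ log₂ pᵢ: 0.5305, 0.5278, 0.5179; sum H = 1.5762 bits.
RT = a + bH = 265 + 115·1.5762 = 446.26 ms.

446 ms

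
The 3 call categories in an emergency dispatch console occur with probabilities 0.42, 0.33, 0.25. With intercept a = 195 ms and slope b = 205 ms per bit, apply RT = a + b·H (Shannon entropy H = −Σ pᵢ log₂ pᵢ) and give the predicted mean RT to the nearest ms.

Entropy contributions −pᵢ log₂ pᵢ: 0.5256, 0.5278, 0.5000; sum H = 1.5535 bits.
RT = a + bH = 195 + 205·1.5535 = 513.46 ms.

513 ms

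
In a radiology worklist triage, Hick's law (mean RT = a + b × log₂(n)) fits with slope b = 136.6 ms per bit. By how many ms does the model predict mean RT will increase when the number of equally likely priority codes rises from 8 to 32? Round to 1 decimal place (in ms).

ΔRT = (a + b log₂ n₂) − (a + b log₂ n₁) = b·(log₂ n₂ − log₂ n₁).
log₂(32) − log₂(8) = log₂(32/8) = log₂(4) = 2.
ΔRT = 136.6 × 2.0000 = 273.200 ms.

273.2 ms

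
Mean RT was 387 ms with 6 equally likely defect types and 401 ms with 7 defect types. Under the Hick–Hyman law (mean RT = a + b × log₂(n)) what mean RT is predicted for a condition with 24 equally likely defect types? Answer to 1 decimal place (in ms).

With log₂ n on the abscissa the relation is linear; from the two conditions:
  b = (401 − 387) / (log₂ 7 − log₂ 6) = 14 / (2.8074 − 2.5850) = 62.952 ms/bit
  a = 387 − 62.952 × 2.5850 = 224.272 ms
Then RT(24) = 224.272 + 62.952 × log₂ 24 = 224.272 + 62.952 × 4.5850 ≈ 512.904 ms.

512.9 ms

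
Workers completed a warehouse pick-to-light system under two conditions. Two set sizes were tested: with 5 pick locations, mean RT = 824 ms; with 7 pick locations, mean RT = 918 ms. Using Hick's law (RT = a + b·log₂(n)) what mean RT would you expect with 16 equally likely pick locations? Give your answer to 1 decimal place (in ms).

RT is linear in log₂ n, so two points fix the line:
  b = (918 − 824) / (log₂ 7 − log₂ 5) = 94 / (2.8074 − 2.3219) = 193.644 ms/bit
  a = 824 − 193.644 × 2.3219 = 374.373 ms
Then RT(16) = 374.373 + 193.644 × log₂ 16 = 374.373 + 193.644 × 4 ≈ 1148.949 ms.

1148.9 ms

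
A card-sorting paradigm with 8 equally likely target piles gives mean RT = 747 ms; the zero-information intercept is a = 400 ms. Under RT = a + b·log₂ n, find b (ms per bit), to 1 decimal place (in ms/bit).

115.7 ms/bit

log₂(8) = 3 bits.
b = (RT − a)/log₂ n = (747 − 400) / 3 = 115.667 ms/bit.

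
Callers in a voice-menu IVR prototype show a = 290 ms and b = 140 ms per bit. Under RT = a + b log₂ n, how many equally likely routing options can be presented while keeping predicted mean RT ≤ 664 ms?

Set 290 + 140·log₂ n ≤ 664 → log₂ n ≤ (664 − 290)/140 = 2.6714.
So n ≤ 2^2.6714 = 6.371; the largest integer n is 6.

6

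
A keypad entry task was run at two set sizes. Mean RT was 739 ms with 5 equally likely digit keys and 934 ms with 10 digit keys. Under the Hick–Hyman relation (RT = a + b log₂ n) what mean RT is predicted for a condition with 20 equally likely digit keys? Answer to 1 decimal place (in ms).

1129.0 ms

RT is linear in log₂ n, so two points fix the line:
  b = (934 − 739) / (log₂ 10 − log₂ 5) = 195 / (3.3219 − 2.3219) = 195.000 ms/bit
  a = 739 − 195.000 × 2.3219 = 286.224 ms
Then RT(20) = 286.224 + 195.000 × log₂ 20 = 286.224 + 195.000 × 4.3219 ≈ 1129.000 ms.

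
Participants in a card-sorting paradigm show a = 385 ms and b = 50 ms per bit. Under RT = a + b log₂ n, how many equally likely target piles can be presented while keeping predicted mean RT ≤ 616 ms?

24

Information budget: (616 − 385)/50 = 4.6200 bits, so n ≤ 2^4.6200 = 24.590 → at most 24.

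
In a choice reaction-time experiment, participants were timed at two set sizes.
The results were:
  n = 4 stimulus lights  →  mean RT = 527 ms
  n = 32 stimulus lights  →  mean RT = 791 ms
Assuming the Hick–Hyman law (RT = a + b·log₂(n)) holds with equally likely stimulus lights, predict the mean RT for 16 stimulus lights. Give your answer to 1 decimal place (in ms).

With log₂ n on the abscissa the relation is linear; from the two conditions:
  b = (791 − 527) / (log₂ 32 − log₂ 4) = 264 / (5 − 2) = 88.000 ms/bit
  a = 527 − 88.000 × 2 = 351.000 ms
Then RT(16) = 351.000 + 88.000 × log₂ 16 = 351.000 + 88.000 × 4 ≈ 703.000 ms.

703.0 ms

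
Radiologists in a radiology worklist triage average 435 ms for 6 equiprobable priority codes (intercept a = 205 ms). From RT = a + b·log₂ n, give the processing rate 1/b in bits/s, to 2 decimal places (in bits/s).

11.24 bits/s

Choice component = 435 − 205 = 230 ms over log₂(6) = 2.5850 bits.
b = 230 / 2.5850 = 88.976 ms/bit, so 1/b = 11.239 bits/s.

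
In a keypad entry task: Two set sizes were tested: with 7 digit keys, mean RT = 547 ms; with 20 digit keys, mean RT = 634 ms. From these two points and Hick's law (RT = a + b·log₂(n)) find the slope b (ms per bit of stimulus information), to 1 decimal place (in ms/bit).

57.4 ms/bit

b = (RT₂ − RT₁)/(log₂ n₂ − log₂ n₁) = (634 − 547)/(4.3219 − 2.8074) = 57.442 ms/bit.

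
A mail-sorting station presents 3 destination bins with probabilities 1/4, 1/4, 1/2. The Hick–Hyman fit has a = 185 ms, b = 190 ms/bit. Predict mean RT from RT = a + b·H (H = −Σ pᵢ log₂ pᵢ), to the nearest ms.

470 ms

H = −Σ pᵢ log₂ pᵢ = 0.25·2 + 0.25·2 + 0.5·1 = 1.500 bits.
RT = 185 + 190 × 1.500 = 470.00 ms.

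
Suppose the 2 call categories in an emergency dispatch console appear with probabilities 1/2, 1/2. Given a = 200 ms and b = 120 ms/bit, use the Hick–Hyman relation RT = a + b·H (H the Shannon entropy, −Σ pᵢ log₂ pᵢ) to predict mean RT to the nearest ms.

320 ms

H = −Σ pᵢ log₂ pᵢ = 0.5·1 + 0.5·1 = 1.000 bits.
RT = 200 + 120 × 1.000 = 320.00 ms.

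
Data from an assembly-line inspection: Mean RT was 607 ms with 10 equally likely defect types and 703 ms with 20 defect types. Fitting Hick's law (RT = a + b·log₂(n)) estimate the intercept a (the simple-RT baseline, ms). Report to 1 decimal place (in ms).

288.1 ms

b = (RT₂ − RT₁)/(log₂ n₂ − log₂ n₁) = (703 − 607)/(4.3219 − 3.3219) = 96.000 ms/bit.
Intercept: a = 607 − 96.000·log₂(10) = 288.095 ms.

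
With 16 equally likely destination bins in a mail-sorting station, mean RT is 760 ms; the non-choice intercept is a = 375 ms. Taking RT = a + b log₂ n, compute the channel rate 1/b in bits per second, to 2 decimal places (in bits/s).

b = (760 − 375)/log₂ 16 = 385/4 = 96.250 ms per bit = 0.09625 s/bit; the reciprocal is 10.390 bits/s.

10.39 bits/s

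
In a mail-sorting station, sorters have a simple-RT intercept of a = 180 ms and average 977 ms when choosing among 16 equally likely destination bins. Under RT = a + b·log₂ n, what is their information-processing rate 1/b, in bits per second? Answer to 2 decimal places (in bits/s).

b = (977 − 180)/log₂ 16 = 797/4 = 199.250 ms per bit = 0.19925 s/bit; the reciprocal is 5.019 bits/s.

5.02 bits/s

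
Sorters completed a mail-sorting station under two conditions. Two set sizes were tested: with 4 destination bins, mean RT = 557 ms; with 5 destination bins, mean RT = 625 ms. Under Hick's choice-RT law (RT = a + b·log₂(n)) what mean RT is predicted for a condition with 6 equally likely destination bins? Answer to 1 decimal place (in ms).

RT is linear in log₂ n, so two points fix the line:
  b = (625 − 557) / (log₂ 5 − log₂ 4) = 68 / (2.3219 − 2) = 211.227 ms/bit
  a = 557 − 211.227 × 2 = 134.545 ms
Then RT(6) = 134.545 + 211.227 × log₂ 6 = 134.545 + 211.227 × 2.5850 ≈ 680.560 ms.

680.6 ms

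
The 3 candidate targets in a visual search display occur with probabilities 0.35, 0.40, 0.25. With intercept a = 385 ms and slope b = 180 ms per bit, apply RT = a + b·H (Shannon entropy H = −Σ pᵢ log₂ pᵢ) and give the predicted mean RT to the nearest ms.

H = 0.35·log₂(1/0.35) + 0.40·log₂(1/0.40) + 0.25·log₂(1/0.25) = 1.5589 bits.
RT = 385 + 180 × 1.5589 = 665.60 ms.

666 ms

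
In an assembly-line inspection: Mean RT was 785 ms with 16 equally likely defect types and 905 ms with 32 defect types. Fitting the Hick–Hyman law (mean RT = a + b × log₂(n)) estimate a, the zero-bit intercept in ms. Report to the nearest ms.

305 ms

Slope: b = (905 − 785) / (log₂ 32 − log₂ 16) = 120/1.0000 = 120 ms/bit.
Intercept: a = 785 − 120·log₂(16) = 305.000 ms.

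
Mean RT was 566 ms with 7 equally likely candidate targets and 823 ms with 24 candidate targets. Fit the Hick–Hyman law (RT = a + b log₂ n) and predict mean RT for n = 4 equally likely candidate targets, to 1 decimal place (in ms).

449.3 ms

Solve the two-equation system in a and b:
  b = (823 − 566) / (log₂ 24 − log₂ 7) = 257 / (4.5850 − 2.8074) = 144.576 ms/bit
  a = 566 − 144.576 × 2.8074 = 160.123 ms
Then RT(4) = 160.123 + 144.576 × log₂ 4 = 160.123 + 144.576 × 2 ≈ 449.276 ms.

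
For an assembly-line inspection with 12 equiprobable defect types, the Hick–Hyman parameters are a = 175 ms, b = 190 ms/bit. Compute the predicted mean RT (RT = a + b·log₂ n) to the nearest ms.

log₂(12) = 3.5850 bits, so RT = 175 + 190 × 3.5850 ≈ 856.143 ms.

856 ms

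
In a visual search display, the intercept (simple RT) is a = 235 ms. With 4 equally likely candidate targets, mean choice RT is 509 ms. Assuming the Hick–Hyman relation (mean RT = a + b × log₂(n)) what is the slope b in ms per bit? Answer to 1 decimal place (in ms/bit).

log₂(4) = 2 bits.
b = (RT − a)/log₂ n = (509 − 235) / 2 = 137.000 ms/bit.

137.0 ms/bit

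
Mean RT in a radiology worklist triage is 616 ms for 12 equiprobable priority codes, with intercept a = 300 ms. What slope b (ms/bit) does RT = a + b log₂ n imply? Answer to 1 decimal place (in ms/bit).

88.1 ms/bit

12 alternatives carry log₂ 12 = 3.5850 bits; the choice cost is 616 − 300 = 316 ms, so b = 316/3.5850 = 88.146 ms/bit.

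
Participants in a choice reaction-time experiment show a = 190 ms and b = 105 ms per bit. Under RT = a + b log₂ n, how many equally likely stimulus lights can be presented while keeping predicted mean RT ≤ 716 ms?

105·log₂ n ≤ 716 − 190 = 526, giving log₂ n ≤ 5.0095 and n ≤ 32.212. The largest whole number is 32.

32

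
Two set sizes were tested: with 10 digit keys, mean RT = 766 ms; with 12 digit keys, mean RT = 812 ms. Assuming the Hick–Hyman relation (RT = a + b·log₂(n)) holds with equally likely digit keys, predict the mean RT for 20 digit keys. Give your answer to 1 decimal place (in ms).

With log₂ n on the abscissa the relation is linear; from the two conditions:
  b = (812 − 766) / (log₂ 12 − log₂ 10) = 46 / (3.5850 − 3.3219) = 174.882 ms/bit
  a = 766 − 174.882 × 3.3219 = 185.054 ms
Then RT(20) = 185.054 + 174.882 × log₂ 20 = 185.054 + 174.882 × 4.3219 ≈ 940.882 ms.

940.9 ms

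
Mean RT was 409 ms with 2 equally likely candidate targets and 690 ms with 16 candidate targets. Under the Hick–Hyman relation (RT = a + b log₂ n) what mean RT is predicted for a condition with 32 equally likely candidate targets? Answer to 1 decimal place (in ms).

With log₂ n on the abscissa the relation is linear; from the two conditions:
  b = (690 − 409) / (log₂ 16 − log₂ 2) = 281 / (4 − 1) = 93.667 ms/bit
  a = 409 − 93.667 × 1 = 315.333 ms
Then RT(32) = 315.333 + 93.667 × log₂ 32 = 315.333 + 93.667 × 5 ≈ 783.667 ms.

783.7 ms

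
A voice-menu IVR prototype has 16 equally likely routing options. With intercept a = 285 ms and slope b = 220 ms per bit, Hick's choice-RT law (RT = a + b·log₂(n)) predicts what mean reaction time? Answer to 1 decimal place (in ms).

log₂(16) = 4 bits, so RT = 285 + 220 × 4 ≈ 1165.000 ms.

1165.0 ms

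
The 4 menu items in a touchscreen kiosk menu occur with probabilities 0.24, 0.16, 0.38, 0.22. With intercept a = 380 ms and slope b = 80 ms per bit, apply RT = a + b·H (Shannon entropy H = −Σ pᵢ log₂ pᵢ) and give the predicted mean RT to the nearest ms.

Entropy contributions −pᵢ log₂ pᵢ: 0.4941, 0.4230, 0.5305, 0.4806; sum H = 1.9282 bits.
RT = a + bH = 380 + 80·1.9282 = 534.25 ms.

534 ms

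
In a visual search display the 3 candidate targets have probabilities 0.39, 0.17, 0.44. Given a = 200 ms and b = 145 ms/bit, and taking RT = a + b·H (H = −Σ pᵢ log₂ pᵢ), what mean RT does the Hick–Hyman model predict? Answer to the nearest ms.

H = 0.39·log₂(1/0.39) + 0.17·log₂(1/0.17) + 0.44·log₂(1/0.44) = 1.4855 bits.
RT = 200 + 145 × 1.4855 = 415.40 ms.

415 ms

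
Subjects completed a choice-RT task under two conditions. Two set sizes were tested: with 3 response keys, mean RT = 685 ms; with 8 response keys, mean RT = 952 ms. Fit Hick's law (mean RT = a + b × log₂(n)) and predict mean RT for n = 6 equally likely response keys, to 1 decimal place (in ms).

RT is linear in log₂ n, so two points fix the line:
  b = (952 − 685) / (log₂ 8 − log₂ 3) = 267 / (3 − 1.5850) = 188.688 ms/bit
  a = 685 − 188.688 × 1.5850 = 385.937 ms
Then RT(6) = 385.937 + 188.688 × log₂ 6 = 385.937 + 188.688 × 2.5850 ≈ 873.688 ms.

873.7 ms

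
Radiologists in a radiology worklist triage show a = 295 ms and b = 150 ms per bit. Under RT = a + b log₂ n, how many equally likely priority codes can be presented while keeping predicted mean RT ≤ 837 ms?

Information budget: (837 − 295)/150 = 3.6133 bits, so n ≤ 2^3.6133 = 12.238 → at most 12.

12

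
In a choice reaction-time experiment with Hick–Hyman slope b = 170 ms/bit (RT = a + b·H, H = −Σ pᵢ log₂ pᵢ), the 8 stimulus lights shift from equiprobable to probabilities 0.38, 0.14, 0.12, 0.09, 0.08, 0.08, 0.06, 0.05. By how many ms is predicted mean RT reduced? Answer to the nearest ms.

60 ms

Equiprobable entropy H₀ = log₂ 8 = 3.0000 bits.
Skewed entropy H = −Σ pᵢ log₂ pᵢ = 2.6499 bits.
ΔRT = b·(H₀ − H) = 170 × 0.3501 = 59.51 ms.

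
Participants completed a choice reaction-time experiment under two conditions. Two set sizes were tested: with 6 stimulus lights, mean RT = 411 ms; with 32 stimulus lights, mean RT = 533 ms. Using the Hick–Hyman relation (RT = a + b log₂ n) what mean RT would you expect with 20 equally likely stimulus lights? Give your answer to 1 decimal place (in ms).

RT is linear in log₂ n, so two points fix the line:
  b = (533 − 411) / (log₂ 32 − log₂ 6) = 122 / (5 − 2.5850) = 50.517 ms/bit
  a = 411 − 50.517 × 2.5850 = 280.416 ms
Then RT(20) = 280.416 + 50.517 × log₂ 20 = 280.416 + 50.517 × 4.3219 ≈ 498.746 ms.

498.7 ms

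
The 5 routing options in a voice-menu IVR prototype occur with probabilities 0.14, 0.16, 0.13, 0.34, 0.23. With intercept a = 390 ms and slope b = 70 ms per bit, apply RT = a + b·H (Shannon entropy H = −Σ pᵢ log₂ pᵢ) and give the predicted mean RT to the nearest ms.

545 ms

H = 0.14·log₂(1/0.14) + 0.16·log₂(1/0.16) + 0.13·log₂(1/0.13) + 0.34·log₂(1/0.34) + 0.23·log₂(1/0.23) = 2.2196 bits.
RT = 390 + 70 × 2.2196 = 545.37 ms.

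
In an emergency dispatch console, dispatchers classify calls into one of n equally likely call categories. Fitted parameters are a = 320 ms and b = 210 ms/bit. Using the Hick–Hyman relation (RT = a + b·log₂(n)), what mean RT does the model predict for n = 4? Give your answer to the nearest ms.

log₂(4) = 2 bits, so RT = 320 + 210 × 2 ≈ 740.000 ms.

740 ms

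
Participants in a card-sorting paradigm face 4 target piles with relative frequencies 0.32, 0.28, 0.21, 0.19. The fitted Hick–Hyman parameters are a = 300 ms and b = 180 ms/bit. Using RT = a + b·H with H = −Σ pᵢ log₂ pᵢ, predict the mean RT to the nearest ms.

654 ms

H = 0.32·log₂(1/0.32) + 0.28·log₂(1/0.28) + 0.21·log₂(1/0.21) + 0.19·log₂(1/0.19) = 1.9683 bits.
RT = 300 + 180 × 1.9683 = 654.29 ms.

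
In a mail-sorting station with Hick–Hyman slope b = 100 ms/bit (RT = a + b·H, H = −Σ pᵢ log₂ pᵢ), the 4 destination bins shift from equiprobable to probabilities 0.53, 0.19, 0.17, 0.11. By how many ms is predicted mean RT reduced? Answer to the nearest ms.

27 ms

The RT saving is b·ΔH. Equiprobable H₀ = log₂(4) = 2.0000 bits; with the given probabilities H = 1.7255 bits.
b·(H₀ − H) = 100 × (2.0000 − 1.7255) = 27.45 ms.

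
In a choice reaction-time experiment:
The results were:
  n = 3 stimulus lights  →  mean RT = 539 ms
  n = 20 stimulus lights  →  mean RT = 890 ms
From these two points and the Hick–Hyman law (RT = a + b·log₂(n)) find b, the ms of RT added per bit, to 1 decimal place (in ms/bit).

b = (RT₂ − RT₁)/(log₂ n₂ − log₂ n₁) = (890 − 539)/(4.3219 − 1.5850) = 128.244 ms/bit.

128.2 ms/bit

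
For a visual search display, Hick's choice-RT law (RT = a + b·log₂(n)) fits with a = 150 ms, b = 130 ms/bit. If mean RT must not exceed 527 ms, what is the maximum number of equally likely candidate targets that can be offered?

Information budget: (527 − 150)/130 = 2.9000 bits, so n ≤ 2^2.9000 = 7.464 → at most 7.

7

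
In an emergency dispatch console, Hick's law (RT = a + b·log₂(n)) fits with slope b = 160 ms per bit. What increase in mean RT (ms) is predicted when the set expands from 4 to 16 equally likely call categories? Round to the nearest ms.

320 ms

ΔRT = (a + b log₂ n₂) − (a + b log₂ n₁) = b·(log₂ n₂ − log₂ n₁).
log₂(16) − log₂(4) = log₂(16/4) = log₂(4) = 2.
ΔRT = 160 × 2.0000 = 320.000 ms.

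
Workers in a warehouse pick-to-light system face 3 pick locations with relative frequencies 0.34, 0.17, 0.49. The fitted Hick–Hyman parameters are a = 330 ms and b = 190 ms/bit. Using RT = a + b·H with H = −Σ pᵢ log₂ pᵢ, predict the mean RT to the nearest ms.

H = 0.34·log₂(1/0.34) + 0.17·log₂(1/0.17) + 0.49·log₂(1/0.49) = 1.4680 bits.
RT = 330 + 190 × 1.4680 = 608.93 ms.

609 ms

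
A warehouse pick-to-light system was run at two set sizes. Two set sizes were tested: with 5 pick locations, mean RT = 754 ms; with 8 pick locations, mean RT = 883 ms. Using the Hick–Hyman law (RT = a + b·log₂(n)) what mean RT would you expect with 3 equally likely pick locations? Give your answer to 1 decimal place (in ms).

With log₂ n on the abscissa the relation is linear; from the two conditions:
  b = (883 − 754) / (log₂ 8 − log₂ 5) = 129 / (3 − 2.3219) = 190.245 ms/bit
  a = 754 − 190.245 × 2.3219 = 312.264 ms
Then RT(3) = 312.264 + 190.245 × log₂ 3 = 312.264 + 190.245 × 1.5850 ≈ 613.796 ms.

613.8 ms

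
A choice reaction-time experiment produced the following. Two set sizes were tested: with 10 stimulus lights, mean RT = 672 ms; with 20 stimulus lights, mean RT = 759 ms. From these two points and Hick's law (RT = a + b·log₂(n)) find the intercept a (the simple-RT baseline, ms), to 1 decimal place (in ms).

383.0 ms

The slope on a log₂ axis is (759 − 672) / (4.3219 − 3.3219) = 87.000 ms/bit.
Intercept: a = 672 − 87.000·log₂(10) = 382.992 ms.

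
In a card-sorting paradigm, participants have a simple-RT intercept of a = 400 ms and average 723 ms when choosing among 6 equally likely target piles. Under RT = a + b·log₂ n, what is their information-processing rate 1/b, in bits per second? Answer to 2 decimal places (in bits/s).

b = (723 − 400)/log₂ 6 = 323/2.5850 = 124.953 ms per bit = 0.12495 s/bit; the reciprocal is 8.003 bits/s.

8.00 bits/s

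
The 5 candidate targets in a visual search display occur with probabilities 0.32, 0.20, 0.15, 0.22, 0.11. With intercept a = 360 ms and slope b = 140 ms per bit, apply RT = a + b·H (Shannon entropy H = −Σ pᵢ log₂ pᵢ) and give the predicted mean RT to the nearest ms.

Entropy contributions −pᵢ log₂ pᵢ: 0.5260, 0.4644, 0.4105, 0.4806, 0.3503; sum H = 2.2318 bits.
RT = a + bH = 360 + 140·2.2318 = 672.46 ms.

672 ms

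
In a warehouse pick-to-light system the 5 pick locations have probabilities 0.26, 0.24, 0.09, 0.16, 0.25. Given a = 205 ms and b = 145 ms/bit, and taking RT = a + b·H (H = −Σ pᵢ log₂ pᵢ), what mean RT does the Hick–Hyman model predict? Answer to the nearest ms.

529 ms

H = 0.26·log₂(1/0.26) + 0.24·log₂(1/0.24) + 0.09·log₂(1/0.09) + 0.16·log₂(1/0.16) + 0.25·log₂(1/0.25) = 2.2351 bits.
RT = 205 + 145 × 2.2351 = 529.09 ms.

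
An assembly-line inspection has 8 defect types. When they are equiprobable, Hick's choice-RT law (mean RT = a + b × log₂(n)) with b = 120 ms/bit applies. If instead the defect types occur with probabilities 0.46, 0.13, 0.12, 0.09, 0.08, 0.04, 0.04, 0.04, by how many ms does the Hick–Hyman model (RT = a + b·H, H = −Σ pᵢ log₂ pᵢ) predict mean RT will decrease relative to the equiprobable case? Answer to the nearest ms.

Equiprobable entropy H₀ = log₂ 8 = 3.0000 bits.
Skewed entropy H = −Σ pᵢ log₂ pᵢ = 2.4265 bits.
ΔRT = b·(H₀ − H) = 120 × 0.5735 = 68.82 ms.

69 ms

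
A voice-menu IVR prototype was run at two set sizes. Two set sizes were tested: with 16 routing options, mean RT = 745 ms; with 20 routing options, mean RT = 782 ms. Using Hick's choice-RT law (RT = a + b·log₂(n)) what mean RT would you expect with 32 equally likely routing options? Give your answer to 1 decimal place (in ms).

Fit slope and intercept:
  b = (782 − 745) / (log₂ 20 − log₂ 16) = 37 / (4.3219 − 4) = 114.932 ms/bit
  a = 745 − 114.932 × 4 = 285.270 ms
Then RT(32) = 285.270 + 114.932 × log₂ 32 = 285.270 + 114.932 × 5 ≈ 859.932 ms.

859.9 ms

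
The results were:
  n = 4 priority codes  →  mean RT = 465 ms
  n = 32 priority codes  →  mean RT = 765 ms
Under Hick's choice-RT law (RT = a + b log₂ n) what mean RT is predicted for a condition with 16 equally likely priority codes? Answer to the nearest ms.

Fit slope and intercept:
  b = (765 − 465) / (log₂ 32 − log₂ 4) = 300 / (5 − 2) = 100 ms/bit
  a = 465 − 100 × 2 = 265 ms
Then RT(16) = 265 + 100 × log₂ 16 = 265 + 100 × 4 ≈ 665.000 ms.

665 ms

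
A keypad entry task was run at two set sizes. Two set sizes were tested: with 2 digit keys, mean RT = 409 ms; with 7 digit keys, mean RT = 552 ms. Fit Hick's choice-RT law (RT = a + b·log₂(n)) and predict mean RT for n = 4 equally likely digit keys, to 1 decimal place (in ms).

Fit slope and intercept:
  b = (552 − 409) / (log₂ 7 − log₂ 2) = 143 / (2.8074 − 1) = 79.121 ms/bit
  a = 409 − 79.121 × 1 = 329.879 ms
Then RT(4) = 329.879 + 79.121 × log₂ 4 = 329.879 + 79.121 × 2 ≈ 488.121 ms.

488.1 ms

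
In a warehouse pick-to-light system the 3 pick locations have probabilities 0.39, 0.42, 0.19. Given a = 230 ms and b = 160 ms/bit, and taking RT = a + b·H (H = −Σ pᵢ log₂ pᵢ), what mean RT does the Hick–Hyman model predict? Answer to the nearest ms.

472 ms

Entropy contributions −pᵢ log₂ pᵢ: 0.5298, 0.5256, 0.4552; sum H = 1.5107 bits.
RT = a + bH = 230 + 160·1.5107 = 471.71 ms.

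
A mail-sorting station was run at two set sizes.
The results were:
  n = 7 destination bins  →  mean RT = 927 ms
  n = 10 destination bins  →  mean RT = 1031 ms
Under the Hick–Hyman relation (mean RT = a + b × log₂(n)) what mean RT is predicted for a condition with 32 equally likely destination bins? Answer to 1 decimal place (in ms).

With log₂ n on the abscissa the relation is linear; from the two conditions:
  b = (1031 − 927) / (log₂ 10 − log₂ 7) = 104 / (3.3219 − 2.8074) = 202.109 ms/bit
  a = 927 − 202.109 × 2.8074 = 359.608 ms
Then RT(32) = 359.608 + 202.109 × log₂ 32 = 359.608 + 202.109 × 5 ≈ 1370.154 ms.

1370.2 ms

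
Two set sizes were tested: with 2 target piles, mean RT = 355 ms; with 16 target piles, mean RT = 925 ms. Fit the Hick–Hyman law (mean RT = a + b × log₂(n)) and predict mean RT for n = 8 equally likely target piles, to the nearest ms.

735 ms

Fit slope and intercept:
  b = (925 − 355) / (log₂ 16 − log₂ 2) = 570 / (4 − 1) = 190 ms/bit
  a = 355 − 190 × 1 = 165 ms
Then RT(8) = 165 + 190 × log₂ 8 = 165 + 190 × 3 ≈ 735.000 ms.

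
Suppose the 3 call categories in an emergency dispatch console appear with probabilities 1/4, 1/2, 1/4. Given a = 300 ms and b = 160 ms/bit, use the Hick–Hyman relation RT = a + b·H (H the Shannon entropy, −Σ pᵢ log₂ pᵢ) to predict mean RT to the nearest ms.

H = −Σ pᵢ log₂ pᵢ = 0.25·2 + 0.5·1 + 0.25·2 = 1.500 bits.
RT = 300 + 160 × 1.500 = 540.00 ms.

540 ms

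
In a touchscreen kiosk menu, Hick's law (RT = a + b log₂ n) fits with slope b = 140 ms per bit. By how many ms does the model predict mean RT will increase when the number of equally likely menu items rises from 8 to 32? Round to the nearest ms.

280 ms

The intercept a cancels: ΔRT = b·(log₂ n₂ − log₂ n₁) = b·log₂(n₂/n₁).
log₂(32) − log₂(8) = log₂(32/8) = log₂(4) = 2.
ΔRT = 140 × 2.0000 = 280.000 ms.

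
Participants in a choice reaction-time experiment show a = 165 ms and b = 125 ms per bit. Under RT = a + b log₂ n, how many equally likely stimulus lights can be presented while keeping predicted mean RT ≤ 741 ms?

125·log₂ n ≤ 741 − 165 = 576, giving log₂ n ≤ 4.6080 and n ≤ 24.386. The largest whole number is 24.

24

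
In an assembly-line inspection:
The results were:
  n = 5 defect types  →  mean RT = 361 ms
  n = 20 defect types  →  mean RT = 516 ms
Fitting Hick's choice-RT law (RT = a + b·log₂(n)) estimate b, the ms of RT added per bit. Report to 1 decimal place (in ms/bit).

The slope on a log₂ axis is (516 − 361) / (4.3219 − 2.3219) = 77.500 ms/bit.

77.5 ms/bit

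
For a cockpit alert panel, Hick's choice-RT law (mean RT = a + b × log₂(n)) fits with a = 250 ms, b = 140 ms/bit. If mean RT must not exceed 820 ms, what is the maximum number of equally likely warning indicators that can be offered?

16

Set 250 + 140·log₂ n ≤ 820 → log₂ n ≤ (820 − 250)/140 = 4.0714.
So n ≤ 2^4.0714 = 16.812; the largest integer n is 16.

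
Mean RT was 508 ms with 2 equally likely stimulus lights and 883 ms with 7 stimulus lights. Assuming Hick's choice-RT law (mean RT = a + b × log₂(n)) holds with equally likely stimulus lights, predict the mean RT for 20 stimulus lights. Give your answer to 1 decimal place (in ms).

1197.3 ms

With log₂ n on the abscissa the relation is linear; from the two conditions:
  b = (883 − 508) / (log₂ 7 − log₂ 2) = 375 / (2.8074 − 1) = 207.486 ms/bit
  a = 508 − 207.486 × 1 = 300.514 ms
Then RT(20) = 300.514 + 207.486 × log₂ 20 = 300.514 + 207.486 × 4.3219 ≈ 1197.252 ms.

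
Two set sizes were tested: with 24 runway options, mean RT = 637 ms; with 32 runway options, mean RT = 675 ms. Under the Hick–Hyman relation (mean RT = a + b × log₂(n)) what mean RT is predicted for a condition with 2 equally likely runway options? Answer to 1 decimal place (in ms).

Solve the two-equation system in a and b:
  b = (675 − 637) / (log₂ 32 − log₂ 24) = 38 / (5 − 4.5850) = 91.558 ms/bit
  a = 637 − 91.558 × 4.5850 = 217.210 ms
Then RT(2) = 217.210 + 91.558 × log₂ 2 = 217.210 + 91.558 × 1 ≈ 308.768 ms.

308.8 ms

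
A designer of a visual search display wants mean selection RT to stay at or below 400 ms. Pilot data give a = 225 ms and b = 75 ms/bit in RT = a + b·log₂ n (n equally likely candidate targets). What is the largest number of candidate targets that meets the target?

Set 225 + 75·log₂ n ≤ 400 → log₂ n ≤ (400 − 225)/75 = 2.3333.
So n ≤ 2^2.3333 = 5.040; the largest integer n is 5.

5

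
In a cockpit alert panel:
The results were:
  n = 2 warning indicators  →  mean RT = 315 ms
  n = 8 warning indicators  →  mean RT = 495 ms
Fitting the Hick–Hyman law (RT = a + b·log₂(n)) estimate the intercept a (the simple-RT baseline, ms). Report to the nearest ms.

225 ms

b = (RT₂ − RT₁)/(log₂ n₂ − log₂ n₁) = (495 − 315)/(3 − 1) = 90 ms/bit.
Intercept: a = 315 − 90·log₂(2) = 225.000 ms.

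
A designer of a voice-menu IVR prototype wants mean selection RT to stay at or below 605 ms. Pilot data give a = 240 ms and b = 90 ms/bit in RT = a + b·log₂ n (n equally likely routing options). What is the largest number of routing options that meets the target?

Set 240 + 90·log₂ n ≤ 605 → log₂ n ≤ (605 − 240)/90 = 4.0556.
So n ≤ 2^4.0556 = 16.628; the largest integer n is 16.

16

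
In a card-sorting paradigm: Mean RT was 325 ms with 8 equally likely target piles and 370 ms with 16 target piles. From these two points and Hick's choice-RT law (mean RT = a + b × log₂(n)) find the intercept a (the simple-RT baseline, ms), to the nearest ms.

190 ms

Slope: b = (370 − 325) / (log₂ 16 − log₂ 8) = 45/1.0000 = 45 ms/bit.
a = RT₁ − b·log₂ n₁ = 325 − 45 × 3 = 190.000 ms.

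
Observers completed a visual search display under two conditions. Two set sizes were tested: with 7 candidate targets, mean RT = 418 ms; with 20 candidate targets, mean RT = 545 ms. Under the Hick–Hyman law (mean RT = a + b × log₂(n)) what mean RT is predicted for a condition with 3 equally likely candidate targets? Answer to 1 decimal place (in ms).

Solve the two-equation system in a and b:
  b = (545 − 418) / (log₂ 20 − log₂ 7) = 127 / (4.3219 − 2.8074) = 83.852 ms/bit
  a = 418 − 83.852 × 2.8074 = 182.598 ms
Then RT(3) = 182.598 + 83.852 × log₂ 3 = 182.598 + 83.852 × 1.5850 ≈ 315.500 ms.

315.5 ms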